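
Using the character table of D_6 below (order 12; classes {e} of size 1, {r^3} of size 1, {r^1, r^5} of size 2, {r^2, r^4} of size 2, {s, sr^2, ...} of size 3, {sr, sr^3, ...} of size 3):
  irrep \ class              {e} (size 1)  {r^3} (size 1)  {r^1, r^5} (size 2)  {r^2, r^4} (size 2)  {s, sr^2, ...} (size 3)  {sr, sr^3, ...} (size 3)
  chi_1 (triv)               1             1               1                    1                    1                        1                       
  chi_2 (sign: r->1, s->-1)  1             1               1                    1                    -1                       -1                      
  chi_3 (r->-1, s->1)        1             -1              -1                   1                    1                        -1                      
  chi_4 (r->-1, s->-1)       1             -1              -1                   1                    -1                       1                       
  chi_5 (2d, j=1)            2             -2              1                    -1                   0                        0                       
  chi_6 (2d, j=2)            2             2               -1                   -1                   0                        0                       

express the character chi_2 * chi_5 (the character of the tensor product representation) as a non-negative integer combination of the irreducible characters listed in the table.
chi_2 tensor chi_5 = chi_5 (all other irreducibles have multiplicity 0).

Explanation: The character of a tensor product is the pointwise product (chi_2 * chi_5)(C) = chi_2(C) * chi_5(C):
  {e}: (1)*(2), {r^3}: (1)*(-2), {r^1, r^5}: (1)*(1), {r^2, r^4}: (1)*(-1), {s, sr^2, ...}: (-1)*(0), {sr, sr^3, ...}: (-1)*(0)
so (chi_2 * chi_5) takes values
  {e} -> 2, {r^3} -> -2, {r^1, r^5} -> 1, {r^2, r^4} -> -1, {s, sr^2, ...} -> 0, {sr, sr^3, ...} -> 0.
Now take the inner product of this character with each irreducible chi from the table, <chi_2*chi_5, chi> = (1/12) sum_C |C| (chi_2*chi_5)(C) conj(chi(C)):
  <chi_2*chi_5, chi_1> = (1/12)[1*(2)*conj(1) + 1*(-2)*conj(1) + 2*(1)*conj(1) + 2*(-1)*conj(1) + 3*(0)*conj(1) + 3*(0)*conj(1)]
      = (1/12)[(2) + (-2) + (2) + (-2) + (0) + (0)] = 0/12 = 0
  <chi_2*chi_5, chi_2> = (1/12)[1*(2)*conj(1) + 1*(-2)*conj(1) + 2*(1)*conj(1) + 2*(-1)*conj(1) + 3*(0)*conj(-1) + 3*(0)*conj(-1)]
      = (1/12)[(2) + (-2) + (2) + (-2) + (0) + (0)] = 0/12 = 0
  <chi_2*chi_5, chi_3> = (1/12)[1*(2)*conj(1) + 1*(-2)*conj(-1) + 2*(1)*conj(-1) + 2*(-1)*conj(1) + 3*(0)*conj(1) + 3*(0)*conj(-1)]
      = (1/12)[(2) + (2) + (-2) + (-2) + (0) + (0)] = 0/12 = 0
  <chi_2*chi_5, chi_4> = (1/12)[1*(2)*conj(1) + 1*(-2)*conj(-1) + 2*(1)*conj(-1) + 2*(-1)*conj(1) + 3*(0)*conj(-1) + 3*(0)*conj(1)]
      = (1/12)[(2) + (2) + (-2) + (-2) + (0) + (0)] = 0/12 = 0
  <chi_2*chi_5, chi_5> = (1/12)[1*(2)*conj(2) + 1*(-2)*conj(-2) + 2*(1)*conj(1) + 2*(-1)*conj(-1) + 3*(0)*conj(0) + 3*(0)*conj(0)]
      = (1/12)[(4) + (4) + (2) + (2) + (0) + (0)] = 12/12 = 1
  <chi_2*chi_5, chi_6> = (1/12)[1*(2)*conj(2) + 1*(-2)*conj(2) + 2*(1)*conj(-1) + 2*(-1)*conj(-1) + 3*(0)*conj(0) + 3*(0)*conj(0)]
      = (1/12)[(4) + (-4) + (-2) + (2) + (0) + (0)] = 0/12 = 0
Hence the multiplicities are chi_5: 1. Dimension check: dim(chi_2)*dim(chi_5) = 1*2 = 2 and sum (mult * dim) = 1*2 = 2.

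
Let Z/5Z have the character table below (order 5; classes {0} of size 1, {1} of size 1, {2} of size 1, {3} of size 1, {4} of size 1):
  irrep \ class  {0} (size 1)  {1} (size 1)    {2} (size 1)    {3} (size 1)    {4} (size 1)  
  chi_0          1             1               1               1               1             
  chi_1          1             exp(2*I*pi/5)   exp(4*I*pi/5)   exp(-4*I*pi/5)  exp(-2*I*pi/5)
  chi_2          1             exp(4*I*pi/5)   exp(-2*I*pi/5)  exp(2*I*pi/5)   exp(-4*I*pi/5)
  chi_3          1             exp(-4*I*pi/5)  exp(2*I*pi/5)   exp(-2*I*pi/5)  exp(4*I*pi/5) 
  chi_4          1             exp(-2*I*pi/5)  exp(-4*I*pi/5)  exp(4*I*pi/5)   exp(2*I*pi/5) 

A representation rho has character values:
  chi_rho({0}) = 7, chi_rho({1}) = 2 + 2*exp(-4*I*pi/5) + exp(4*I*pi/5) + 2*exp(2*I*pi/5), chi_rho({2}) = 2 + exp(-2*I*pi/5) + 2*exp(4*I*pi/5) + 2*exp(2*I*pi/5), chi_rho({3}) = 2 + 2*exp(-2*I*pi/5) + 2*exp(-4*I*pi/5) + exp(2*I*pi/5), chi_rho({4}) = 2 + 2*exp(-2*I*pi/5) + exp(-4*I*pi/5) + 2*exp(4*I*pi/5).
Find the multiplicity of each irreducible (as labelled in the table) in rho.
Multiplicities: chi_0: 2, chi_1: 2, chi_2: 1, chi_3: 2, chi_4: 0.

Justification: Use <chi_rho, chi> = (1/|G|) sum_C |C| * chi_rho(C) * conj(chi(C)) with |G| = 5 for each irreducible chi in the table:
  <chi_rho, chi_0> = (1/5)[1*(7)*conj(1) + 1*(2 + 2*exp(-4*I*pi/5) + exp(4*I*pi/5) + 2*exp(2*I*pi/5))*conj(1) + 1*(2 + exp(-2*I*pi/5) + 2*exp(4*I*pi/5) + 2*exp(2*I*pi/5))*conj(1) + 1*(2 + 2*exp(-2*I*pi/5) + 2*exp(-4*I*pi/5) + exp(2*I*pi/5))*conj(1) + 1*(2 + 2*exp(-2*I*pi/5) + exp(-4*I*pi/5) + 2*exp(4*I*pi/5))*conj(1)]
      = (1/5)[(7) + (2 + 2*exp(-4*I*pi/5) + exp(4*I*pi/5) + 2*exp(2*I*pi/5)) + (2 + exp(-2*I*pi/5) + 2*exp(4*I*pi/5) + 2*exp(2*I*pi/5)) + (2 + 2*exp(-2*I*pi/5) + 2*exp(-4*I*pi/5) + exp(2*I*pi/5)) + (2 + 2*exp(-2*I*pi/5) + exp(-4*I*pi/5) + 2*exp(4*I*pi/5))] = 10/5 = 2
  <chi_rho, chi_1> = (1/5)[1*(7)*conj(1) + 1*(2 + 2*exp(-4*I*pi/5) + exp(4*I*pi/5) + 2*exp(2*I*pi/5))*conj(exp(2*I*pi/5)) + 1*(2 + exp(-2*I*pi/5) + 2*exp(4*I*pi/5) + 2*exp(2*I*pi/5))*conj(exp(4*I*pi/5)) + 1*(2 + 2*exp(-2*I*pi/5) + 2*exp(-4*I*pi/5) + exp(2*I*pi/5))*conj(exp(-4*I*pi/5)) + 1*(2 + 2*exp(-2*I*pi/5) + exp(-4*I*pi/5) + 2*exp(4*I*pi/5))*conj(exp(-2*I*pi/5))]
      = (1/5)[(7) + (2 + 2*exp(-2*I*pi/5) + exp(2*I*pi/5) + 2*exp(4*I*pi/5)) + (2 + 2*exp(-2*I*pi/5) + 2*exp(-4*I*pi/5) + exp(4*I*pi/5)) + (2 + exp(-4*I*pi/5) + 2*exp(4*I*pi/5) + 2*exp(2*I*pi/5)) + (2 + 2*exp(-4*I*pi/5) + exp(-2*I*pi/5) + 2*exp(2*I*pi/5))] = 10/5 = 2
  <chi_rho, chi_2> = (1/5)[1*(7)*conj(1) + 1*(2 + 2*exp(-4*I*pi/5) + exp(4*I*pi/5) + 2*exp(2*I*pi/5))*conj(exp(4*I*pi/5)) + 1*(2 + exp(-2*I*pi/5) + 2*exp(4*I*pi/5) + 2*exp(2*I*pi/5))*conj(exp(-2*I*pi/5)) + 1*(2 + 2*exp(-2*I*pi/5) + 2*exp(-4*I*pi/5) + exp(2*I*pi/5))*conj(exp(2*I*pi/5)) + 1*(2 + 2*exp(-2*I*pi/5) + exp(-4*I*pi/5) + 2*exp(4*I*pi/5))*conj(exp(-4*I*pi/5))]
      = (1/5)[(7) + (1 + 2*exp(-2*I*pi/5) + 2*exp(-4*I*pi/5) + 2*exp(2*I*pi/5)) + (1 + 2*exp(-4*I*pi/5) + 2*exp(4*I*pi/5) + 2*exp(2*I*pi/5)) + (1 + 2*exp(-2*I*pi/5) + 2*exp(-4*I*pi/5) + 2*exp(4*I*pi/5)) + (1 + 2*exp(-2*I*pi/5) + 2*exp(4*I*pi/5) + 2*exp(2*I*pi/5))] = 5/5 = 1
  <chi_rho, chi_3> = (1/5)[1*(7)*conj(1) + 1*(2 + 2*exp(-4*I*pi/5) + exp(4*I*pi/5) + 2*exp(2*I*pi/5))*conj(exp(-4*I*pi/5)) + 1*(2 + exp(-2*I*pi/5) + 2*exp(4*I*pi/5) + 2*exp(2*I*pi/5))*conj(exp(2*I*pi/5)) + 1*(2 + 2*exp(-2*I*pi/5) + 2*exp(-4*I*pi/5) + exp(2*I*pi/5))*conj(exp(-2*I*pi/5)) + 1*(2 + 2*exp(-2*I*pi/5) + exp(-4*I*pi/5) + 2*exp(4*I*pi/5))*conj(exp(4*I*pi/5))]
      = (1/5)[(7) + (2 + 2*exp(-4*I*pi/5) + exp(-2*I*pi/5) + 2*exp(4*I*pi/5)) + (2 + 2*exp(-2*I*pi/5) + exp(-4*I*pi/5) + 2*exp(2*I*pi/5)) + (2 + 2*exp(-2*I*pi/5) + exp(4*I*pi/5) + 2*exp(2*I*pi/5)) + (2 + 2*exp(-4*I*pi/5) + exp(2*I*pi/5) + 2*exp(4*I*pi/5))] = 10/5 = 2
  <chi_rho, chi_4> = (1/5)[1*(7)*conj(1) + 1*(2 + 2*exp(-4*I*pi/5) + exp(4*I*pi/5) + 2*exp(2*I*pi/5))*conj(exp(-2*I*pi/5)) + 1*(2 + exp(-2*I*pi/5) + 2*exp(4*I*pi/5) + 2*exp(2*I*pi/5))*conj(exp(-4*I*pi/5)) + 1*(2 + 2*exp(-2*I*pi/5) + 2*exp(-4*I*pi/5) + exp(2*I*pi/5))*conj(exp(4*I*pi/5)) + 1*(2 + 2*exp(-2*I*pi/5) + exp(-4*I*pi/5) + 2*exp(4*I*pi/5))*conj(exp(2*I*pi/5))]
      = (1/5)[(7) + (2*exp(-2*I*pi/5) + exp(-4*I*pi/5) + 2*exp(4*I*pi/5) + 2*exp(2*I*pi/5)) + (2*exp(-2*I*pi/5) + 2*exp(-4*I*pi/5) + exp(2*I*pi/5) + 2*exp(4*I*pi/5)) + (2*exp(-4*I*pi/5) + exp(-2*I*pi/5) + 2*exp(4*I*pi/5) + 2*exp(2*I*pi/5)) + (2*exp(-2*I*pi/5) + 2*exp(-4*I*pi/5) + exp(4*I*pi/5) + 2*exp(2*I*pi/5))] = 0/5 = 0
(Exp terms are combined using exp(i*s)*conj(exp(i*t)) = exp(i*(s-t)), and sums of them are collapsed using the identity that for every m > 1 the m distinct m-th roots of unity sum to 0, e.g. 1 + exp(2*I*pi/3) + exp(-2*I*pi/3) = 0.)
Dimension check: dim(rho) = sum (mult * dim) = 2*1 + 2*1 + 1*1 + 2*1 + 0*1 = 7 = chi_rho(e) = 7.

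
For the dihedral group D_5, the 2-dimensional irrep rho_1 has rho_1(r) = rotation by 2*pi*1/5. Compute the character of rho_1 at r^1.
chi_{rho_1}(r^1) = 2*cos(2*pi*1*1/5) = -1/2 + sqrt(5)/2

rho_1(r^1) is rotation by angle 2*pi*1*1/5, whose trace is 2*cos(2*pi*1*1/5) = -1/2 + sqrt(5)/2.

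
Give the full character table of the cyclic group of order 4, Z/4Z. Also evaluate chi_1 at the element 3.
Character table of Z/4Z (irreps indexed chi_0,...,chi_3 with chi_k(m) = zeta_4^(k*m), zeta_4 = exp(2*pi*i/4)):
  irrep \ class  {0} (size 1)  {1} (size 1)  {2} (size 1)  {3} (size 1)
  chi_0          1             1             1             1           
  chi_1          1             I             -1            -I          
  chi_2          1             -1            1             -1          
  chi_3          1             -I            -1            I           

Spot check: chi_1(3) = zeta_4^(1*3) = zeta_4^3 = -I.

Justification: Z/4Z is abelian, so all 4 irreducible complex representations are 1-dimensional. They are given by chi_k(m) = zeta_4^(k*m) for k = 0,...,3. Row orthogonality: sum_m chi_k(m) conj(chi_l(m)) = 4 * [k = l].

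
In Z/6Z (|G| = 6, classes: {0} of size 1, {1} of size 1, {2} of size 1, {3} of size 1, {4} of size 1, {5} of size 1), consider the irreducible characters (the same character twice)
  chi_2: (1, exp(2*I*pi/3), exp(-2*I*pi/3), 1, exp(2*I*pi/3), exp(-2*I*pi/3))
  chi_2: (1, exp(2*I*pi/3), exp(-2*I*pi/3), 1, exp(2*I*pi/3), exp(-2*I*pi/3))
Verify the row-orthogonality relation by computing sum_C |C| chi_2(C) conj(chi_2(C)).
Sum = 6 = |G| = 6; so <chi_2, chi_2> = 1 (norm-1 confirms irreducibility).

Reasoning: Compute term by term over conjugacy classes (|C| * chi_2(C) * conj(chi_2(C))):
  1*(1)*conj(1) + 1*(exp(2*I*pi/3))*conj(exp(2*I*pi/3)) + 1*(exp(-2*I*pi/3))*conj(exp(-2*I*pi/3)) + 1*(1)*conj(1) + 1*(exp(2*I*pi/3))*conj(exp(2*I*pi/3)) + 1*(exp(-2*I*pi/3))*conj(exp(-2*I*pi/3))
  = (1) + (1) + (1) + (1) + (1) + (1)
  = 6.
(Exp terms are combined using exp(i*s)*conj(exp(i*t)) = exp(i*(s-t)), and sums of them are collapsed using the identity that for every m > 1 the m distinct m-th roots of unity sum to 0, e.g. 1 + exp(2*I*pi/3) + exp(-2*I*pi/3) = 0.)
Dividing by |G| = 6 gives 6/6 = 1, matching the row-orthogonality relation <chi_2, chi_2> = [chi_2 = chi_2].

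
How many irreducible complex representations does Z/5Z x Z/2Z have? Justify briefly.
10

Why: The number of irreducible complex representations of a finite group equals its number of conjugacy classes. Z/5Z x Z/2Z is abelian of order 10, so every element is its own conjugacy class: 10 classes, so Z/5Z x Z/2Z (order 10) has exactly 10 irreducible complex representations.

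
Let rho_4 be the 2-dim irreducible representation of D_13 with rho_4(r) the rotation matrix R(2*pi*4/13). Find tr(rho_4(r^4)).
chi_{rho_4}(r^4) = 2*cos(2*pi*4*4/13) = 2*cos(32*pi/13)

Explanation: rho_4(r^4) is rotation by angle 2*pi*4*4/13, whose trace is 2*cos(2*pi*4*4/13) = 2*cos(32*pi/13).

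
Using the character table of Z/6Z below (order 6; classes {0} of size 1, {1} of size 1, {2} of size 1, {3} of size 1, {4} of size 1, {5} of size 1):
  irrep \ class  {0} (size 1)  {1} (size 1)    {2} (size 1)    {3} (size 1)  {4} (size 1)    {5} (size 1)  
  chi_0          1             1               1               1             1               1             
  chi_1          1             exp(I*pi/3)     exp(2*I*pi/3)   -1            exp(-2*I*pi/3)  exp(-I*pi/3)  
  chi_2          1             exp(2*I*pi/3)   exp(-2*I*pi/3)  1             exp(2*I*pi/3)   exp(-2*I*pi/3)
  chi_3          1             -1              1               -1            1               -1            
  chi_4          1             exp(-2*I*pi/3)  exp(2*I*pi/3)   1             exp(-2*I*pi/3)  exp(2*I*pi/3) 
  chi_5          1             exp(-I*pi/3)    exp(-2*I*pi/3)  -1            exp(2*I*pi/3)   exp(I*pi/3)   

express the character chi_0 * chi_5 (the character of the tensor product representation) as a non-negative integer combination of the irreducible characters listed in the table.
chi_0 tensor chi_5 = chi_5 (all other irreducibles have multiplicity 0).

Why: The character of a tensor product is the pointwise product (chi_0 * chi_5)(C) = chi_0(C) * chi_5(C):
  {0}: (1)*(1), {1}: (1)*(exp(-I*pi/3)), {2}: (1)*(exp(-2*I*pi/3)), {3}: (1)*(-1), {4}: (1)*(exp(2*I*pi/3)), {5}: (1)*(exp(I*pi/3))
so (chi_0 * chi_5) takes values
  {0} -> 1, {1} -> exp(-I*pi/3), {2} -> exp(-2*I*pi/3), {3} -> -1, {4} -> exp(2*I*pi/3), {5} -> exp(I*pi/3).
Now take the inner product of this character with each irreducible chi from the table, <chi_0*chi_5, chi> = (1/6) sum_C |C| (chi_0*chi_5)(C) conj(chi(C)):
  <chi_0*chi_5, chi_0> = (1/6)[1*(1)*conj(1) + 1*(exp(-I*pi/3))*conj(1) + 1*(exp(-2*I*pi/3))*conj(1) + 1*(-1)*conj(1) + 1*(exp(2*I*pi/3))*conj(1) + 1*(exp(I*pi/3))*conj(1)]
      = (1/6)[(1) + (exp(-I*pi/3)) + (exp(-2*I*pi/3)) + (-1) + (exp(2*I*pi/3)) + (exp(I*pi/3))] = 0/6 = 0
  <chi_0*chi_5, chi_1> = (1/6)[1*(1)*conj(1) + 1*(exp(-I*pi/3))*conj(exp(I*pi/3)) + 1*(exp(-2*I*pi/3))*conj(exp(2*I*pi/3)) + 1*(-1)*conj(-1) + 1*(exp(2*I*pi/3))*conj(exp(-2*I*pi/3)) + 1*(exp(I*pi/3))*conj(exp(-I*pi/3))]
      = (1/6)[(1) + (exp(-2*I*pi/3)) + (exp(2*I*pi/3)) + (1) + (exp(-2*I*pi/3)) + (exp(2*I*pi/3))] = 0/6 = 0
  <chi_0*chi_5, chi_2> = (1/6)[1*(1)*conj(1) + 1*(exp(-I*pi/3))*conj(exp(2*I*pi/3)) + 1*(exp(-2*I*pi/3))*conj(exp(-2*I*pi/3)) + 1*(-1)*conj(1) + 1*(exp(2*I*pi/3))*conj(exp(2*I*pi/3)) + 1*(exp(I*pi/3))*conj(exp(-2*I*pi/3))]
      = (1/6)[(1) + (-1) + (1) + (-1) + (1) + (-1)] = 0/6 = 0
  <chi_0*chi_5, chi_3> = (1/6)[1*(1)*conj(1) + 1*(exp(-I*pi/3))*conj(-1) + 1*(exp(-2*I*pi/3))*conj(1) + 1*(-1)*conj(-1) + 1*(exp(2*I*pi/3))*conj(1) + 1*(exp(I*pi/3))*conj(-1)]
      = (1/6)[(1) + (-exp(-I*pi/3)) + (exp(-2*I*pi/3)) + (1) + (exp(2*I*pi/3)) + (-exp(I*pi/3))] = 0/6 = 0
  <chi_0*chi_5, chi_4> = (1/6)[1*(1)*conj(1) + 1*(exp(-I*pi/3))*conj(exp(-2*I*pi/3)) + 1*(exp(-2*I*pi/3))*conj(exp(2*I*pi/3)) + 1*(-1)*conj(1) + 1*(exp(2*I*pi/3))*conj(exp(-2*I*pi/3)) + 1*(exp(I*pi/3))*conj(exp(2*I*pi/3))]
      = (1/6)[(1) + (exp(I*pi/3)) + (exp(2*I*pi/3)) + (-1) + (exp(-2*I*pi/3)) + (exp(-I*pi/3))] = 0/6 = 0
  <chi_0*chi_5, chi_5> = (1/6)[1*(1)*conj(1) + 1*(exp(-I*pi/3))*conj(exp(-I*pi/3)) + 1*(exp(-2*I*pi/3))*conj(exp(-2*I*pi/3)) + 1*(-1)*conj(-1) + 1*(exp(2*I*pi/3))*conj(exp(2*I*pi/3)) + 1*(exp(I*pi/3))*conj(exp(I*pi/3))]
      = (1/6)[(1) + (1) + (1) + (1) + (1) + (1)] = 6/6 = 1
(Exp terms are combined using exp(i*s)*conj(exp(i*t)) = exp(i*(s-t)), and sums of them are collapsed using the identity that for every m > 1 the m distinct m-th roots of unity sum to 0, e.g. 1 + exp(2*I*pi/3) + exp(-2*I*pi/3) = 0.)
Hence the multiplicities are chi_5: 1. Dimension check: dim(chi_0)*dim(chi_5) = 1*1 = 1 and sum (mult * dim) = 1*1 = 1.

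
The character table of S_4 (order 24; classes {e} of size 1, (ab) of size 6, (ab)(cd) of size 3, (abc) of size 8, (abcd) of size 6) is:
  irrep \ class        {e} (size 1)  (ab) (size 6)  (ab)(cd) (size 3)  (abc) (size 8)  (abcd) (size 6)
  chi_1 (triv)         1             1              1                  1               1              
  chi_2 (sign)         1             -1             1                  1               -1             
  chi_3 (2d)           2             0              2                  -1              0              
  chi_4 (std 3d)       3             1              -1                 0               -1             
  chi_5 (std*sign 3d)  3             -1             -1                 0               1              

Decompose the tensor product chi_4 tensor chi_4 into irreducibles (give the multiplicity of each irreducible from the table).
chi_4 tensor chi_4 = chi_1 + chi_3 + chi_4 + chi_5 (all other irreducibles have multiplicity 0).

Reasoning: The character of a tensor product is the pointwise product (chi_4 * chi_4)(C) = chi_4(C) * chi_4(C):
  {e}: (3)*(3), (ab): (1)*(1), (ab)(cd): (-1)*(-1), (abc): (0)*(0), (abcd): (-1)*(-1)
so (chi_4 * chi_4) takes values
  {e} -> 9, (ab) -> 1, (ab)(cd) -> 1, (abc) -> 0, (abcd) -> 1.
Now take the inner product of this character with each irreducible chi from the table, <chi_4*chi_4, chi> = (1/24) sum_C |C| (chi_4*chi_4)(C) conj(chi(C)):
  <chi_4*chi_4, chi_1> = (1/24)[1*(9)*conj(1) + 6*(1)*conj(1) + 3*(1)*conj(1) + 8*(0)*conj(1) + 6*(1)*conj(1)]
      = (1/24)[(9) + (6) + (3) + (0) + (6)] = 24/24 = 1
  <chi_4*chi_4, chi_2> = (1/24)[1*(9)*conj(1) + 6*(1)*conj(-1) + 3*(1)*conj(1) + 8*(0)*conj(1) + 6*(1)*conj(-1)]
      = (1/24)[(9) + (-6) + (3) + (0) + (-6)] = 0/24 = 0
  <chi_4*chi_4, chi_3> = (1/24)[1*(9)*conj(2) + 6*(1)*conj(0) + 3*(1)*conj(2) + 8*(0)*conj(-1) + 6*(1)*conj(0)]
      = (1/24)[(18) + (0) + (6) + (0) + (0)] = 24/24 = 1
  <chi_4*chi_4, chi_4> = (1/24)[1*(9)*conj(3) + 6*(1)*conj(1) + 3*(1)*conj(-1) + 8*(0)*conj(0) + 6*(1)*conj(-1)]
      = (1/24)[(27) + (6) + (-3) + (0) + (-6)] = 24/24 = 1
  <chi_4*chi_4, chi_5> = (1/24)[1*(9)*conj(3) + 6*(1)*conj(-1) + 3*(1)*conj(-1) + 8*(0)*conj(0) + 6*(1)*conj(1)]
      = (1/24)[(27) + (-6) + (-3) + (0) + (6)] = 24/24 = 1
Hence the multiplicities are chi_1: 1, chi_3: 1, chi_4: 1, chi_5: 1. Dimension check: dim(chi_4)*dim(chi_4) = 3*3 = 9 and sum (mult * dim) = 1*1 + 1*2 + 1*3 + 1*3 = 9.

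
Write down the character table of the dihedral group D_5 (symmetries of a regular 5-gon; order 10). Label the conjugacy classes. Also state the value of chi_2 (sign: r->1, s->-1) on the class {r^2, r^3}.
Conjugacy classes: {e} of size 1, {r^1, r^4} of size 2, {r^2, r^3} of size 2, {s, sr, ..., sr^4} of size 5.
Character table:
  irrep \ class              {e} (size 1)  {r^1, r^4} (size 2)  {r^2, r^3} (size 2)  {s, sr, ..., sr^4} (size 5)
  chi_1 (triv)               1             1                    1                    1                          
  chi_2 (sign: r->1, s->-1)  1             1                    1                    -1                         
  chi_3 (2d, j=1)            2             -1/2 + sqrt(5)/2     -sqrt(5)/2 - 1/2     0                          
  chi_4 (2d, j=2)            2             -sqrt(5)/2 - 1/2     -1/2 + sqrt(5)/2     0                          

Spot check: chi_2 (sign: r->1, s->-1) on {r^2, r^3} = 1.

Proof sketch: D_5 has order 2*5 = 10 with 4 conjugacy classes, hence 4 irreducibles. Sum of squared dims 1 + 1 + 4 + 4 = 10 = |G|. Linear characters come from the abelianisation; the 2-dimensional irreps have character r^k -> 2*cos(2*pi*j*k/5), reflections -> 0.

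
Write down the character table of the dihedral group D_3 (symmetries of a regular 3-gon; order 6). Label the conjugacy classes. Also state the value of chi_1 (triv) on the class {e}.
Conjugacy classes: {e} of size 1, {r^1, r^2} of size 2, {s, sr, ..., sr^2} of size 3.
Character table:
  irrep \ class              {e} (size 1)  {r^1, r^2} (size 2)  {s, sr, ..., sr^2} (size 3)
  chi_1 (triv)               1             1                    1                          
  chi_2 (sign: r->1, s->-1)  1             1                    -1                         
  chi_3 (2d, j=1)            2             -1                   0                          

Spot check: chi_1 (triv) on {e} = 1.

Explanation: D_3 has order 2*3 = 6 with 3 conjugacy classes, hence 3 irreducibles. Sum of squared dims 1 + 1 + 4 = 6 = |G|. Linear characters come from the abelianisation; the 2-dimensional irreps have character r^k -> 2*cos(2*pi*j*k/3), reflections -> 0.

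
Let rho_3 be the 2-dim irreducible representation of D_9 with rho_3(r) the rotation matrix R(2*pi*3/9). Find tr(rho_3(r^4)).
chi_{rho_3}(r^4) = 2*cos(2*pi*3*4/9) = -1

Reasoning: rho_3(r^4) is rotation by angle 2*pi*3*4/9, whose trace is 2*cos(2*pi*3*4/9) = -1.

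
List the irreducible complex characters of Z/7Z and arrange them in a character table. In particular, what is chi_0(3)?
Character table of Z/7Z (irreps indexed chi_0,...,chi_6 with chi_k(m) = zeta_7^(k*m), zeta_7 = exp(2*pi*i/7)):
  irrep \ class  {0} (size 1)  {1} (size 1)    {2} (size 1)    {3} (size 1)    {4} (size 1)    {5} (size 1)    {6} (size 1)  
  chi_0          1             1               1               1               1               1               1             
  chi_1          1             exp(2*I*pi/7)   exp(4*I*pi/7)   exp(6*I*pi/7)   exp(-6*I*pi/7)  exp(-4*I*pi/7)  exp(-2*I*pi/7)
  chi_2          1             exp(4*I*pi/7)   exp(-6*I*pi/7)  exp(-2*I*pi/7)  exp(2*I*pi/7)   exp(6*I*pi/7)   exp(-4*I*pi/7)
  chi_3          1             exp(6*I*pi/7)   exp(-2*I*pi/7)  exp(4*I*pi/7)   exp(-4*I*pi/7)  exp(2*I*pi/7)   exp(-6*I*pi/7)
  chi_4          1             exp(-6*I*pi/7)  exp(2*I*pi/7)   exp(-4*I*pi/7)  exp(4*I*pi/7)   exp(-2*I*pi/7)  exp(6*I*pi/7) 
  chi_5          1             exp(-4*I*pi/7)  exp(6*I*pi/7)   exp(2*I*pi/7)   exp(-2*I*pi/7)  exp(-6*I*pi/7)  exp(4*I*pi/7) 
  chi_6          1             exp(-2*I*pi/7)  exp(-4*I*pi/7)  exp(-6*I*pi/7)  exp(6*I*pi/7)   exp(4*I*pi/7)   exp(2*I*pi/7) 

Spot check: chi_0(3) = zeta_7^(0*3) = zeta_7^0 = 1.

Proof sketch: Z/7Z is abelian, so all 7 irreducible complex representations are 1-dimensional. They are given by chi_k(m) = zeta_7^(k*m) for k = 0,...,6. Row orthogonality: sum_m chi_k(m) conj(chi_l(m)) = 7 * [k = l].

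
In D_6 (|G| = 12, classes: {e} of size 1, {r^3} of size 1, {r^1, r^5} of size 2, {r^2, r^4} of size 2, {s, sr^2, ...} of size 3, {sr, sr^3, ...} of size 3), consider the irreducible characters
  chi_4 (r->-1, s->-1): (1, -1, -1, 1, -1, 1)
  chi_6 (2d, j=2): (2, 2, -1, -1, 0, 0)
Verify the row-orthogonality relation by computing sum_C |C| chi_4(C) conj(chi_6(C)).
Sum = 0; so <chi_4, chi_6> = 0 (distinct irreducibles are orthogonal).

Reasoning: Compute term by term over conjugacy classes (|C| * chi_4(C) * conj(chi_6(C))):
  1*(1)*conj(2) + 1*(-1)*conj(2) + 2*(-1)*conj(-1) + 2*(1)*conj(-1) + 3*(-1)*conj(0) + 3*(1)*conj(0)
  = (2) + (-2) + (2) + (-2) + (0) + (0)
  = 0.
Dividing by |G| = 12 gives 0/12 = 0, matching the row-orthogonality relation <chi_4, chi_6> = [chi_4 = chi_6].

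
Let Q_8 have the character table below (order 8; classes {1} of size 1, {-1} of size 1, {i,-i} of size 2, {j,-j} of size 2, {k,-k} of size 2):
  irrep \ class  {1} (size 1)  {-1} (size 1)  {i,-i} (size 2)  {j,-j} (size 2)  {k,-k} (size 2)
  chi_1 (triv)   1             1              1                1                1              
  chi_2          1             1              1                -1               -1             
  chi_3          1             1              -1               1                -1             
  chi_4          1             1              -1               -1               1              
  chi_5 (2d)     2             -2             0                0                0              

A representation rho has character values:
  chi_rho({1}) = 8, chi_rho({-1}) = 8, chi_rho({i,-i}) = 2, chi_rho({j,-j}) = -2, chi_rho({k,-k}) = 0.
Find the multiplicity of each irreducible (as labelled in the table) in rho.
Multiplicities: chi_1: 2, chi_2: 3, chi_3: 1, chi_4: 2, chi_5: 0.

Solution. Use <chi_rho, chi> = (1/|G|) sum_C |C| * chi_rho(C) * conj(chi(C)) with |G| = 8 for each irreducible chi in the table:
  <chi_rho, chi_1> = (1/8)[1*(8)*conj(1) + 1*(8)*conj(1) + 2*(2)*conj(1) + 2*(-2)*conj(1) + 2*(0)*conj(1)]
      = (1/8)[(8) + (8) + (4) + (-4) + (0)] = 16/8 = 2
  <chi_rho, chi_2> = (1/8)[1*(8)*conj(1) + 1*(8)*conj(1) + 2*(2)*conj(1) + 2*(-2)*conj(-1) + 2*(0)*conj(-1)]
      = (1/8)[(8) + (8) + (4) + (4) + (0)] = 24/8 = 3
  <chi_rho, chi_3> = (1/8)[1*(8)*conj(1) + 1*(8)*conj(1) + 2*(2)*conj(-1) + 2*(-2)*conj(1) + 2*(0)*conj(-1)]
      = (1/8)[(8) + (8) + (-4) + (-4) + (0)] = 8/8 = 1
  <chi_rho, chi_4> = (1/8)[1*(8)*conj(1) + 1*(8)*conj(1) + 2*(2)*conj(-1) + 2*(-2)*conj(-1) + 2*(0)*conj(1)]
      = (1/8)[(8) + (8) + (-4) + (4) + (0)] = 16/8 = 2
  <chi_rho, chi_5> = (1/8)[1*(8)*conj(2) + 1*(8)*conj(-2) + 2*(2)*conj(0) + 2*(-2)*conj(0) + 2*(0)*conj(0)]
      = (1/8)[(16) + (-16) + (0) + (0) + (0)] = 0/8 = 0
Dimension check: dim(rho) = sum (mult * dim) = 2*1 + 3*1 + 1*1 + 2*1 + 0*2 = 8 = chi_rho(e) = 8.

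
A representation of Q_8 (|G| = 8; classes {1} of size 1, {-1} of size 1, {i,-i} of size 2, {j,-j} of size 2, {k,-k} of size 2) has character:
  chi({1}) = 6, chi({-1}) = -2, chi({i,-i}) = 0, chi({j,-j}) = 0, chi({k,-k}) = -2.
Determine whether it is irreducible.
Not irreducible (reducible): <chi, chi> = 6 > 1.

Why: <chi, chi> = (1/|G|) sum_C |C| * |chi(C)|^2 = (1/8)[1*|6|^2 + 1*|-2|^2 + 2*|0|^2 + 2*|0|^2 + 2*|-2|^2]
  = (1/8)[(36) + (4) + (0) + (0) + (8)] = 48/8 = 6.
A character is irreducible iff <chi, chi> = 1, so this representation is reducible.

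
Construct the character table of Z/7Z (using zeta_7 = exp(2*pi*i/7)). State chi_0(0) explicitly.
Character table of Z/7Z (irreps indexed chi_0,...,chi_6 with chi_k(m) = zeta_7^(k*m), zeta_7 = exp(2*pi*i/7)):
  irrep \ class  {0} (size 1)  {1} (size 1)    {2} (size 1)    {3} (size 1)    {4} (size 1)    {5} (size 1)    {6} (size 1)  
  chi_0          1             1               1               1               1               1               1             
  chi_1          1             exp(2*I*pi/7)   exp(4*I*pi/7)   exp(6*I*pi/7)   exp(-6*I*pi/7)  exp(-4*I*pi/7)  exp(-2*I*pi/7)
  chi_2          1             exp(4*I*pi/7)   exp(-6*I*pi/7)  exp(-2*I*pi/7)  exp(2*I*pi/7)   exp(6*I*pi/7)   exp(-4*I*pi/7)
  chi_3          1             exp(6*I*pi/7)   exp(-2*I*pi/7)  exp(4*I*pi/7)   exp(-4*I*pi/7)  exp(2*I*pi/7)   exp(-6*I*pi/7)
  chi_4          1             exp(-6*I*pi/7)  exp(2*I*pi/7)   exp(-4*I*pi/7)  exp(4*I*pi/7)   exp(-2*I*pi/7)  exp(6*I*pi/7) 
  chi_5          1             exp(-4*I*pi/7)  exp(6*I*pi/7)   exp(2*I*pi/7)   exp(-2*I*pi/7)  exp(-6*I*pi/7)  exp(4*I*pi/7) 
  chi_6          1             exp(-2*I*pi/7)  exp(-4*I*pi/7)  exp(-6*I*pi/7)  exp(6*I*pi/7)   exp(4*I*pi/7)   exp(2*I*pi/7) 

Spot check: chi_0(0) = zeta_7^(0*0) = zeta_7^0 = 1.

Reasoning: Z/7Z is abelian, so all 7 irreducible complex representations are 1-dimensional. They are given by chi_k(m) = zeta_7^(k*m) for k = 0,...,6. Row orthogonality: sum_m chi_k(m) conj(chi_l(m)) = 7 * [k = l].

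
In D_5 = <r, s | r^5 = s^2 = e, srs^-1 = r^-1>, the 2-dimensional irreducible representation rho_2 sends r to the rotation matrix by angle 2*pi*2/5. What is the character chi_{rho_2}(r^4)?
chi_{rho_2}(r^4) = 2*cos(2*pi*2*4/5) = -sqrt(5)/2 - 1/2

Details: rho_2(r^4) is rotation by angle 2*pi*2*4/5, whose trace is 2*cos(2*pi*2*4/5) = -sqrt(5)/2 - 1/2.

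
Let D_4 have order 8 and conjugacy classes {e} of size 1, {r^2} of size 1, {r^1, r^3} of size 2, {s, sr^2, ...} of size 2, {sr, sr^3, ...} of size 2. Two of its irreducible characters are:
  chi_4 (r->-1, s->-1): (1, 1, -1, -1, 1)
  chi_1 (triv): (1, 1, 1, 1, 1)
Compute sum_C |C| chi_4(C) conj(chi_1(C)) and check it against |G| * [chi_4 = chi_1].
Sum = 0; so <chi_4, chi_1> = 0 (distinct irreducibles are orthogonal).

Working: Compute term by term over conjugacy classes (|C| * chi_4(C) * conj(chi_1(C))):
  1*(1)*conj(1) + 1*(1)*conj(1) + 2*(-1)*conj(1) + 2*(-1)*conj(1) + 2*(1)*conj(1)
  = (1) + (1) + (-2) + (-2) + (2)
  = 0.
Dividing by |G| = 8 gives 0/8 = 0, matching the row-orthogonality relation <chi_4, chi_1> = [chi_4 = chi_1].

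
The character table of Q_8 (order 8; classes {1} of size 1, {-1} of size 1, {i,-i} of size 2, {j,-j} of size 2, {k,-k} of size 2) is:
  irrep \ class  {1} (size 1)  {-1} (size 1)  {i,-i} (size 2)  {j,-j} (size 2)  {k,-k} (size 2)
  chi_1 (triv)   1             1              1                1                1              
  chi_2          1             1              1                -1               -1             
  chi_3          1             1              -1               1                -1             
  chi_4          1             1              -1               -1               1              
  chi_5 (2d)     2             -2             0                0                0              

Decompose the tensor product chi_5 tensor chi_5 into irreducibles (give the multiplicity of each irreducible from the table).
chi_5 tensor chi_5 = chi_1 + chi_2 + chi_3 + chi_4 (all other irreducibles have multiplicity 0).

Explanation: The character of a tensor product is the pointwise product (chi_5 * chi_5)(C) = chi_5(C) * chi_5(C):
  {1}: (2)*(2), {-1}: (-2)*(-2), {i,-i}: (0)*(0), {j,-j}: (0)*(0), {k,-k}: (0)*(0)
so (chi_5 * chi_5) takes values
  {1} -> 4, {-1} -> 4, {i,-i} -> 0, {j,-j} -> 0, {k,-k} -> 0.
Now take the inner product of this character with each irreducible chi from the table, <chi_5*chi_5, chi> = (1/8) sum_C |C| (chi_5*chi_5)(C) conj(chi(C)):
  <chi_5*chi_5, chi_1> = (1/8)[1*(4)*conj(1) + 1*(4)*conj(1) + 2*(0)*conj(1) + 2*(0)*conj(1) + 2*(0)*conj(1)]
      = (1/8)[(4) + (4) + (0) + (0) + (0)] = 8/8 = 1
  <chi_5*chi_5, chi_2> = (1/8)[1*(4)*conj(1) + 1*(4)*conj(1) + 2*(0)*conj(1) + 2*(0)*conj(-1) + 2*(0)*conj(-1)]
      = (1/8)[(4) + (4) + (0) + (0) + (0)] = 8/8 = 1
  <chi_5*chi_5, chi_3> = (1/8)[1*(4)*conj(1) + 1*(4)*conj(1) + 2*(0)*conj(-1) + 2*(0)*conj(1) + 2*(0)*conj(-1)]
      = (1/8)[(4) + (4) + (0) + (0) + (0)] = 8/8 = 1
  <chi_5*chi_5, chi_4> = (1/8)[1*(4)*conj(1) + 1*(4)*conj(1) + 2*(0)*conj(-1) + 2*(0)*conj(-1) + 2*(0)*conj(1)]
      = (1/8)[(4) + (4) + (0) + (0) + (0)] = 8/8 = 1
  <chi_5*chi_5, chi_5> = (1/8)[1*(4)*conj(2) + 1*(4)*conj(-2) + 2*(0)*conj(0) + 2*(0)*conj(0) + 2*(0)*conj(0)]
      = (1/8)[(8) + (-8) + (0) + (0) + (0)] = 0/8 = 0
Hence the multiplicities are chi_1: 1, chi_2: 1, chi_3: 1, chi_4: 1. Dimension check: dim(chi_5)*dim(chi_5) = 2*2 = 4 and sum (mult * dim) = 1*1 + 1*1 + 1*1 + 1*1 = 4.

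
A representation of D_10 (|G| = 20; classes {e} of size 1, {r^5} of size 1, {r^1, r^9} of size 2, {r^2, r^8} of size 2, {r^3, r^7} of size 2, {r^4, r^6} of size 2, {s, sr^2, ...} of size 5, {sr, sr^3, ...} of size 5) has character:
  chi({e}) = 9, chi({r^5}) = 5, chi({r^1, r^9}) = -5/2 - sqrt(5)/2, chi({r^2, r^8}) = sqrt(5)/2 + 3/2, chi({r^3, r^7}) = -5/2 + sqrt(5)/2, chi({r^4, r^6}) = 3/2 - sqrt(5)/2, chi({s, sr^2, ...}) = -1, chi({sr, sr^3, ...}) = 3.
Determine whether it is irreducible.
Not irreducible (reducible): <chi, chi> = 10 > 1.

Solution. <chi, chi> = (1/|G|) sum_C |C| * |chi(C)|^2 = (1/20)[1*|9|^2 + 1*|5|^2 + 2*|-5/2 - sqrt(5)/2|^2 + 2*|sqrt(5)/2 + 3/2|^2 + 2*|-5/2 + sqrt(5)/2|^2 + 2*|3/2 - sqrt(5)/2|^2 + 5*|-1|^2 + 5*|3|^2]
  = (1/20)[(81) + (25) + (5*sqrt(5) + 15) + (3*sqrt(5) + 7) + (15 - 5*sqrt(5)) + (7 - 3*sqrt(5)) + (5) + (45)] = 200/20 = 10.
A character is irreducible iff <chi, chi> = 1, so this representation is reducible.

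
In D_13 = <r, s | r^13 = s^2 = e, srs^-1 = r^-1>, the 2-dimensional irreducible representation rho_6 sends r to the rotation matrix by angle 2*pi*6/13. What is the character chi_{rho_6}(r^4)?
chi_{rho_6}(r^4) = 2*cos(2*pi*6*4/13) = 2*cos(4*pi/13)

Explanation: rho_6(r^4) is rotation by angle 2*pi*6*4/13, whose trace is 2*cos(2*pi*6*4/13) = 2*cos(4*pi/13).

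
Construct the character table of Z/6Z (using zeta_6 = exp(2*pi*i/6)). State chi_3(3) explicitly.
Character table of Z/6Z (irreps indexed chi_0,...,chi_5 with chi_k(m) = zeta_6^(k*m), zeta_6 = exp(2*pi*i/6)):
  irrep \ class  {0} (size 1)  {1} (size 1)    {2} (size 1)    {3} (size 1)  {4} (size 1)    {5} (size 1)  
  chi_0          1             1               1               1             1               1             
  chi_1          1             exp(I*pi/3)     exp(2*I*pi/3)   -1            exp(-2*I*pi/3)  exp(-I*pi/3)  
  chi_2          1             exp(2*I*pi/3)   exp(-2*I*pi/3)  1             exp(2*I*pi/3)   exp(-2*I*pi/3)
  chi_3          1             -1              1               -1            1               -1            
  chi_4          1             exp(-2*I*pi/3)  exp(2*I*pi/3)   1             exp(-2*I*pi/3)  exp(2*I*pi/3) 
  chi_5          1             exp(-I*pi/3)    exp(-2*I*pi/3)  -1            exp(2*I*pi/3)   exp(I*pi/3)   

Spot check: chi_3(3) = zeta_6^(3*3) = zeta_6^9 = -1.

Details: Z/6Z is abelian, so all 6 irreducible complex representations are 1-dimensional. They are given by chi_k(m) = zeta_6^(k*m) for k = 0,...,5. Row orthogonality: sum_m chi_k(m) conj(chi_l(m)) = 6 * [k = l].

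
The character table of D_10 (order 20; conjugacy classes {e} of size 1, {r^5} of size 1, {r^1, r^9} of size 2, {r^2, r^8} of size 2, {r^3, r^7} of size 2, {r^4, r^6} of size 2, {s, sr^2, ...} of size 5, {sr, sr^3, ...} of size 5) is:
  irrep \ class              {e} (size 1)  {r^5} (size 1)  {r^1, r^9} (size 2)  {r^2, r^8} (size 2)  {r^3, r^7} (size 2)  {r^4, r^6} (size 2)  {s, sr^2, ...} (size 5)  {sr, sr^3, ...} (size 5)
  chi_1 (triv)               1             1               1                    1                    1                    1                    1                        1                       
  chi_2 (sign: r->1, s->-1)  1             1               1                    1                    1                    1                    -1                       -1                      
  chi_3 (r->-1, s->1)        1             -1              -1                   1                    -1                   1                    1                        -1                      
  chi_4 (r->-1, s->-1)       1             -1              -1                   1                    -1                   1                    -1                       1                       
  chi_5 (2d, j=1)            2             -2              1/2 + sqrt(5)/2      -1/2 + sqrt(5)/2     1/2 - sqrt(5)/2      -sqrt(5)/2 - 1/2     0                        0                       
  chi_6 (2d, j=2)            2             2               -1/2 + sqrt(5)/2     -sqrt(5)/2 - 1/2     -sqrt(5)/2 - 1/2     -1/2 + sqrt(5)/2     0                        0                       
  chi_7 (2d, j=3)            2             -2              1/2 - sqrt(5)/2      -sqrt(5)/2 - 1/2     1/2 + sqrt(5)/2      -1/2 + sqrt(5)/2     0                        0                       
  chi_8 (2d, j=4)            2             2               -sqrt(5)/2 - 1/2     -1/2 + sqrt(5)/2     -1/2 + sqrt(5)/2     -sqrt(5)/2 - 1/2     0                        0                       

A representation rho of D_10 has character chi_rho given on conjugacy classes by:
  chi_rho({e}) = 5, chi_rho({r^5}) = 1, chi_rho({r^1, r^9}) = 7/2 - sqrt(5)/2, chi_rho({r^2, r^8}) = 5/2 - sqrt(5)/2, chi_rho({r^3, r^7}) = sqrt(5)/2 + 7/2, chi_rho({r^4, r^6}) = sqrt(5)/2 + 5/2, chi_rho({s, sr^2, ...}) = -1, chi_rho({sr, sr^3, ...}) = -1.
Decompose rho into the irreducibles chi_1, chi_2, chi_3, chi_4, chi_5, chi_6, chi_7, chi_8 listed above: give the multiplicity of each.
Multiplicities: chi_1: 1, chi_2: 2, chi_3: 0, chi_4: 0, chi_5: 0, chi_6: 0, chi_7: 1, chi_8: 0.

Reasoning: Use <chi_rho, chi> = (1/|G|) sum_C |C| * chi_rho(C) * conj(chi(C)) with |G| = 20 for each irreducible chi in the table:
  <chi_rho, chi_1> = (1/20)[1*(5)*conj(1) + 1*(1)*conj(1) + 2*(7/2 - sqrt(5)/2)*conj(1) + 2*(5/2 - sqrt(5)/2)*conj(1) + 2*(sqrt(5)/2 + 7/2)*conj(1) + 2*(sqrt(5)/2 + 5/2)*conj(1) + 5*(-1)*conj(1) + 5*(-1)*conj(1)]
      = (1/20)[(5) + (1) + (7 - sqrt(5)) + (5 - sqrt(5)) + (sqrt(5) + 7) + (sqrt(5) + 5) + (-5) + (-5)] = 20/20 = 1
  <chi_rho, chi_2> = (1/20)[1*(5)*conj(1) + 1*(1)*conj(1) + 2*(7/2 - sqrt(5)/2)*conj(1) + 2*(5/2 - sqrt(5)/2)*conj(1) + 2*(sqrt(5)/2 + 7/2)*conj(1) + 2*(sqrt(5)/2 + 5/2)*conj(1) + 5*(-1)*conj(-1) + 5*(-1)*conj(-1)]
      = (1/20)[(5) + (1) + (7 - sqrt(5)) + (5 - sqrt(5)) + (sqrt(5) + 7) + (sqrt(5) + 5) + (5) + (5)] = 40/20 = 2
  <chi_rho, chi_3> = (1/20)[1*(5)*conj(1) + 1*(1)*conj(-1) + 2*(7/2 - sqrt(5)/2)*conj(-1) + 2*(5/2 - sqrt(5)/2)*conj(1) + 2*(sqrt(5)/2 + 7/2)*conj(-1) + 2*(sqrt(5)/2 + 5/2)*conj(1) + 5*(-1)*conj(1) + 5*(-1)*conj(-1)]
      = (1/20)[(5) + (-1) + (-7 + sqrt(5)) + (5 - sqrt(5)) + (-7 - sqrt(5)) + (sqrt(5) + 5) + (-5) + (5)] = 0/20 = 0
  <chi_rho, chi_4> = (1/20)[1*(5)*conj(1) + 1*(1)*conj(-1) + 2*(7/2 - sqrt(5)/2)*conj(-1) + 2*(5/2 - sqrt(5)/2)*conj(1) + 2*(sqrt(5)/2 + 7/2)*conj(-1) + 2*(sqrt(5)/2 + 5/2)*conj(1) + 5*(-1)*conj(-1) + 5*(-1)*conj(1)]
      = (1/20)[(5) + (-1) + (-7 + sqrt(5)) + (5 - sqrt(5)) + (-7 - sqrt(5)) + (sqrt(5) + 5) + (5) + (-5)] = 0/20 = 0
  <chi_rho, chi_5> = (1/20)[1*(5)*conj(2) + 1*(1)*conj(-2) + 2*(7/2 - sqrt(5)/2)*conj(1/2 + sqrt(5)/2) + 2*(5/2 - sqrt(5)/2)*conj(-1/2 + sqrt(5)/2) + 2*(sqrt(5)/2 + 7/2)*conj(1/2 - sqrt(5)/2) + 2*(sqrt(5)/2 + 5/2)*conj(-sqrt(5)/2 - 1/2) + 5*(-1)*conj(0) + 5*(-1)*conj(0)]
      = (1/20)[(10) + (-2) + (1 + 3*sqrt(5)) + (-5 + 3*sqrt(5)) + (1 - 3*sqrt(5)) + (-3*sqrt(5) - 5) + (0) + (0)] = 0/20 = 0
  <chi_rho, chi_6> = (1/20)[1*(5)*conj(2) + 1*(1)*conj(2) + 2*(7/2 - sqrt(5)/2)*conj(-1/2 + sqrt(5)/2) + 2*(5/2 - sqrt(5)/2)*conj(-sqrt(5)/2 - 1/2) + 2*(sqrt(5)/2 + 7/2)*conj(-sqrt(5)/2 - 1/2) + 2*(sqrt(5)/2 + 5/2)*conj(-1/2 + sqrt(5)/2) + 5*(-1)*conj(0) + 5*(-1)*conj(0)]
      = (1/20)[(10) + (2) + (-6 + 4*sqrt(5)) + (-2*sqrt(5)) + (-4*sqrt(5) - 6) + (2*sqrt(5)) + (0) + (0)] = 0/20 = 0
  <chi_rho, chi_7> = (1/20)[1*(5)*conj(2) + 1*(1)*conj(-2) + 2*(7/2 - sqrt(5)/2)*conj(1/2 - sqrt(5)/2) + 2*(5/2 - sqrt(5)/2)*conj(-sqrt(5)/2 - 1/2) + 2*(sqrt(5)/2 + 7/2)*conj(1/2 + sqrt(5)/2) + 2*(sqrt(5)/2 + 5/2)*conj(-1/2 + sqrt(5)/2) + 5*(-1)*conj(0) + 5*(-1)*conj(0)]
      = (1/20)[(10) + (-2) + (6 - 4*sqrt(5)) + (-2*sqrt(5)) + (6 + 4*sqrt(5)) + (2*sqrt(5)) + (0) + (0)] = 20/20 = 1
  <chi_rho, chi_8> = (1/20)[1*(5)*conj(2) + 1*(1)*conj(2) + 2*(7/2 - sqrt(5)/2)*conj(-sqrt(5)/2 - 1/2) + 2*(5/2 - sqrt(5)/2)*conj(-1/2 + sqrt(5)/2) + 2*(sqrt(5)/2 + 7/2)*conj(-1/2 + sqrt(5)/2) + 2*(sqrt(5)/2 + 5/2)*conj(-sqrt(5)/2 - 1/2) + 5*(-1)*conj(0) + 5*(-1)*conj(0)]
      = (1/20)[(10) + (2) + (-3*sqrt(5) - 1) + (-5 + 3*sqrt(5)) + (-1 + 3*sqrt(5)) + (-3*sqrt(5) - 5) + (0) + (0)] = 0/20 = 0
Dimension check: dim(rho) = sum (mult * dim) = 1*1 + 2*1 + 0*1 + 0*1 + 0*2 + 0*2 + 1*2 + 0*2 = 5 = chi_rho(e) = 5.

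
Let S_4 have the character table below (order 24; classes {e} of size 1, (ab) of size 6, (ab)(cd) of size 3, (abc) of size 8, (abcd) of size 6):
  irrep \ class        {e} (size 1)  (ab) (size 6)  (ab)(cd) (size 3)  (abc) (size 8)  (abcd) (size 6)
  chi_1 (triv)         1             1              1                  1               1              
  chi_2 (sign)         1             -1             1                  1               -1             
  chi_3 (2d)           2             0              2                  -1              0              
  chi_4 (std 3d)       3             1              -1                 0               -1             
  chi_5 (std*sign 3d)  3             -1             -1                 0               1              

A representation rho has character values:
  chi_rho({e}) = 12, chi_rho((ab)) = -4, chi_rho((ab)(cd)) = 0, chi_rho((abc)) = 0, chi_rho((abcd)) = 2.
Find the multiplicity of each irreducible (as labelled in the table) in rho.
Multiplicities: chi_1: 0, chi_2: 1, chi_3: 1, chi_4: 0, chi_5: 3.

Working: Use <chi_rho, chi> = (1/|G|) sum_C |C| * chi_rho(C) * conj(chi(C)) with |G| = 24 for each irreducible chi in the table:
  <chi_rho, chi_1> = (1/24)[1*(12)*conj(1) + 6*(-4)*conj(1) + 3*(0)*conj(1) + 8*(0)*conj(1) + 6*(2)*conj(1)]
      = (1/24)[(12) + (-24) + (0) + (0) + (12)] = 0/24 = 0
  <chi_rho, chi_2> = (1/24)[1*(12)*conj(1) + 6*(-4)*conj(-1) + 3*(0)*conj(1) + 8*(0)*conj(1) + 6*(2)*conj(-1)]
      = (1/24)[(12) + (24) + (0) + (0) + (-12)] = 24/24 = 1
  <chi_rho, chi_3> = (1/24)[1*(12)*conj(2) + 6*(-4)*conj(0) + 3*(0)*conj(2) + 8*(0)*conj(-1) + 6*(2)*conj(0)]
      = (1/24)[(24) + (0) + (0) + (0) + (0)] = 24/24 = 1
  <chi_rho, chi_4> = (1/24)[1*(12)*conj(3) + 6*(-4)*conj(1) + 3*(0)*conj(-1) + 8*(0)*conj(0) + 6*(2)*conj(-1)]
      = (1/24)[(36) + (-24) + (0) + (0) + (-12)] = 0/24 = 0
  <chi_rho, chi_5> = (1/24)[1*(12)*conj(3) + 6*(-4)*conj(-1) + 3*(0)*conj(-1) + 8*(0)*conj(0) + 6*(2)*conj(1)]
      = (1/24)[(36) + (24) + (0) + (0) + (12)] = 72/24 = 3
Dimension check: dim(rho) = sum (mult * dim) = 0*1 + 1*1 + 1*2 + 0*3 + 3*3 = 12 = chi_rho(e) = 12.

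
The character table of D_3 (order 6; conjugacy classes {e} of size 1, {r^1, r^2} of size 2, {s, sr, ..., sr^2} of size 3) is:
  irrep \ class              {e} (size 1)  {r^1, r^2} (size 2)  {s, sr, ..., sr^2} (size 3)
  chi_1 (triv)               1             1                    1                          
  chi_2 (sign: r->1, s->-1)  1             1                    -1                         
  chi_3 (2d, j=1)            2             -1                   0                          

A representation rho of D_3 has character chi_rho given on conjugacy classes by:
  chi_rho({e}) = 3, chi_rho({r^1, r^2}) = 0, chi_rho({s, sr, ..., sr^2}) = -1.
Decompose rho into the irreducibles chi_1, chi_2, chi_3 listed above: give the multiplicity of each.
Multiplicities: chi_1: 0, chi_2: 1, chi_3: 1.

Reasoning: Use <chi_rho, chi> = (1/|G|) sum_C |C| * chi_rho(C) * conj(chi(C)) with |G| = 6 for each irreducible chi in the table:
  <chi_rho, chi_1> = (1/6)[1*(3)*conj(1) + 2*(0)*conj(1) + 3*(-1)*conj(1)]
      = (1/6)[(3) + (0) + (-3)] = 0/6 = 0
  <chi_rho, chi_2> = (1/6)[1*(3)*conj(1) + 2*(0)*conj(1) + 3*(-1)*conj(-1)]
      = (1/6)[(3) + (0) + (3)] = 6/6 = 1
  <chi_rho, chi_3> = (1/6)[1*(3)*conj(2) + 2*(0)*conj(-1) + 3*(-1)*conj(0)]
      = (1/6)[(6) + (0) + (0)] = 6/6 = 1
Dimension check: dim(rho) = sum (mult * dim) = 0*1 + 1*1 + 1*2 = 3 = chi_rho(e) = 3.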